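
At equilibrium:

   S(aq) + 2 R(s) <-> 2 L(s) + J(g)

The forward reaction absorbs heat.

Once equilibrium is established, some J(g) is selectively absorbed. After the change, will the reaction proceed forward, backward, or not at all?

Removing J (g), a product, drives the reaction to the right.

right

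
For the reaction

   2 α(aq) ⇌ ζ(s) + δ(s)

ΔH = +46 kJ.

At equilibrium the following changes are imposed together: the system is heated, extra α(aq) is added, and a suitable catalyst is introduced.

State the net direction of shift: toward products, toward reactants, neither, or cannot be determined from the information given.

The forward reaction is endothermic. Raising T favours the endothermic direction — shift to the right.
Adding α (aq), a reactant, drives the reaction to the right.
A catalyst speeds both forward and reverse rates equally; it changes neither Q nor K — no shift from this change.
Only the nonzero effect(s) matter; the net shift is to the right.

right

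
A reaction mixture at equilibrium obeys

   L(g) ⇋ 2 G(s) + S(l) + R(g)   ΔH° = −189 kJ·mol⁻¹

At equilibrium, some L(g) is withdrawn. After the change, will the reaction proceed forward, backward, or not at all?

left

Removing L (g), a reactant, drives the reaction to the left.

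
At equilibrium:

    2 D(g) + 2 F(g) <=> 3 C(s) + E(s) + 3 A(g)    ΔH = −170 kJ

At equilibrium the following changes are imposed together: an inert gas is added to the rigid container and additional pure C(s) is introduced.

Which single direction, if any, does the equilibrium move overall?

At constant volume, adding an inert gas leaves every reacting species' partial pressure unchanged, so Q is unchanged — no shift from this change.
C is a pure solid; its activity is 1 regardless of amount, so Q is unaffected — no shift from this change.
None of the changes alters Q relative to K, so there is no net shift.

no shift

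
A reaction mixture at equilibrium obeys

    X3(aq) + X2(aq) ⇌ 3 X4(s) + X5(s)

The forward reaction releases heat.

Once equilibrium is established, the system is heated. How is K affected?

K depends on temperature via the van 't Hoff relation. The forward reaction is exothermic, so raising T decreases K.

decreases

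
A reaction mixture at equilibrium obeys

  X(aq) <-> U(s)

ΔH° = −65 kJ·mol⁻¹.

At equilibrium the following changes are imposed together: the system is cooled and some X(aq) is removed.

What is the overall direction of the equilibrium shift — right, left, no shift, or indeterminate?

cannot be determined

The forward reaction is exothermic. Lowering T favours the exothermic direction — shift to the right.
Removing X (aq), a reactant, drives the reaction to the left.
The individual effects push in opposite directions; without quantitative information the net direction cannot be determined.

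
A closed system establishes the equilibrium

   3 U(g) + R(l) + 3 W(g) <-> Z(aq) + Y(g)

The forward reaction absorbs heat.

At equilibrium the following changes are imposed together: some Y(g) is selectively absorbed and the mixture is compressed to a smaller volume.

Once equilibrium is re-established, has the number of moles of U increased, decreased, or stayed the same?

Removing Y (g), a product, drives the reaction to the right.
Gas moles: reactants 6, products 1 (Δn_gas = -5). Compression shifts the system toward the side with fewer moles of gas — to the right.
The net shift is to the right. U is a reactant, so its amount decreases.

decreases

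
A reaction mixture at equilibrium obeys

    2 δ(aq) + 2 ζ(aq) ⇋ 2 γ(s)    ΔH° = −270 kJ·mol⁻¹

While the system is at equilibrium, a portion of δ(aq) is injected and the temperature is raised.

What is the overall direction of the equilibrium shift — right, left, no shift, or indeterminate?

Adding δ (aq), a reactant, drives the reaction to the right.
The forward reaction is exothermic. Raising T favours the endothermic direction — shift to the left.
The individual effects push in opposite directions; without quantitative information the net direction cannot be determined.

cannot be determined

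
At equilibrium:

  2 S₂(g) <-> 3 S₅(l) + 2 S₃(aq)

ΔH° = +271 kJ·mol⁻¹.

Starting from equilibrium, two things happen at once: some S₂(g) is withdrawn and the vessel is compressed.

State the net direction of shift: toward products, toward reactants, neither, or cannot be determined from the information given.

Removing S₂ (g), a reactant, drives the reaction to the left.
Gas moles: reactants 2, products 0 (Δn_gas = -2). Compression shifts the system toward the side with fewer moles of gas — to the right.
The individual effects push in opposite directions; without quantitative information the net direction cannot be determined.

cannot be determined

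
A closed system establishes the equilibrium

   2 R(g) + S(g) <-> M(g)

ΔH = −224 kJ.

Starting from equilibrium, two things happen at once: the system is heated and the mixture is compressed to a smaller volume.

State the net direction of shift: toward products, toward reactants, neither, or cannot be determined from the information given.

The forward reaction is exothermic. Raising T favours the endothermic direction — shift to the left.
Gas moles: reactants 3, products 1 (Δn_gas = -2). Compression shifts the system toward the side with fewer moles of gas — to the right.
The individual effects push in opposite directions; without quantitative information the net direction cannot be determined.

cannot be determined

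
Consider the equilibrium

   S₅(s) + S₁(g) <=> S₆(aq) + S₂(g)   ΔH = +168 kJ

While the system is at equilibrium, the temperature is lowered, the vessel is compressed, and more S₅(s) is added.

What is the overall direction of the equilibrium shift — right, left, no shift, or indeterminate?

left

The forward reaction is endothermic. Lowering T favours the exothermic direction — shift to the left.
Gas moles: reactants 1, products 1. Δn_gas = 0, so a volume change leaves Q equal to K — no shift from this change.
S₅ is a pure solid; its activity is 1 regardless of amount, so Q is unaffected — no shift from this change.
Only the nonzero effect(s) matter; the net shift is to the left.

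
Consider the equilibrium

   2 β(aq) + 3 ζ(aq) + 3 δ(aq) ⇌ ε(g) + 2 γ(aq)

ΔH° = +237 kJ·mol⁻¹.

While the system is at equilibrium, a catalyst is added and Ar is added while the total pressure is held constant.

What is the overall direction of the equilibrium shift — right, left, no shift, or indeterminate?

A catalyst speeds both forward and reverse rates equally; it changes neither Q nor K — no shift from this change.
Adding inert gas at constant total pressure expands the volume and lowers every reacting partial pressure. With Δn_gas = 1 − 0 = +1, Q moves away from K toward the side with fewer gas moles, so the system shifts toward the side with more gas moles — to the right.
Only the nonzero effect(s) matter; the net shift is to the right.

right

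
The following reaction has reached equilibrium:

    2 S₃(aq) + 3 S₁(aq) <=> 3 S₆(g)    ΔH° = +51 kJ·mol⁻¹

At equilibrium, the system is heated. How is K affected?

increases

K depends on temperature via the van 't Hoff relation. The forward reaction is endothermic, so raising T increases K.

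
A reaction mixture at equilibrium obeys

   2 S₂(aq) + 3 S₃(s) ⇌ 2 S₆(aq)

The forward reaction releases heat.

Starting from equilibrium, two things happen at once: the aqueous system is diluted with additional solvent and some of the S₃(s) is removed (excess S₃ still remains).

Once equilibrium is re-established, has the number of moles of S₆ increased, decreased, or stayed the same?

unchanged

Dilution scales every aqueous concentration by the same factor. Δn_aq = 2 − 2 = 0, so Q is unchanged — no shift.
S₃ is a pure solid; its activity is 1 regardless of amount, so Q is unaffected — no shift from this change.
No net shift occurs, so the amount of S₆ is unchanged.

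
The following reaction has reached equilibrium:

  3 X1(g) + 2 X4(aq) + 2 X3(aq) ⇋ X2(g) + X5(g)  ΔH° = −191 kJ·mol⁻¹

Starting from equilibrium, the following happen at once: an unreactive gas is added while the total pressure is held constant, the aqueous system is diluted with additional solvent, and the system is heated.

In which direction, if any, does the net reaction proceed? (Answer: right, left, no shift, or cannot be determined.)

Adding inert gas at constant total pressure expands the volume and lowers every reacting partial pressure. With Δn_gas = 2 − 3 = -1, Q moves away from K toward the side with fewer gas moles, so the system shifts toward the side with more gas moles — to the left.
Dilution lowers every aqueous concentration by the same factor. Δn_aq = 0 − 4 = -4, so the system shifts toward the side with more dissolved moles — to the left.
The forward reaction is exothermic. Raising T favours the endothermic direction — shift to the left.
All effects act in the same direction — net shift to the left.

left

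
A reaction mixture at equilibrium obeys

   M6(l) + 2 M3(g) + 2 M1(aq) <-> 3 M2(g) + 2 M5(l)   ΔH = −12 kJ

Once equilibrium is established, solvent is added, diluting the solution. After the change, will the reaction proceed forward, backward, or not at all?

left

Dilution lowers every aqueous concentration by the same factor. Δn_aq = 0 − 2 = -2, so the system shifts toward the side with more dissolved moles — to the left.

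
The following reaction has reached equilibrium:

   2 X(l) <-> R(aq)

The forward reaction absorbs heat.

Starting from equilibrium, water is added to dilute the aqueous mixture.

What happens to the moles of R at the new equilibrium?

Dilution lowers every aqueous concentration by the same factor. Δn_aq = 1 − 0 = +1, so the system shifts toward the side with more dissolved moles — to the right.
The net shift is to the right. R is a product, so its amount increases.

increases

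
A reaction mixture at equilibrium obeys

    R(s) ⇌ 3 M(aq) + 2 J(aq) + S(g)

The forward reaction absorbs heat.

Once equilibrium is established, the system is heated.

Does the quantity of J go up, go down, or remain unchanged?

increases

The forward reaction is endothermic. Raising T favours the endothermic direction — shift to the right.
The net shift is to the right. J is a product, so its amount increases.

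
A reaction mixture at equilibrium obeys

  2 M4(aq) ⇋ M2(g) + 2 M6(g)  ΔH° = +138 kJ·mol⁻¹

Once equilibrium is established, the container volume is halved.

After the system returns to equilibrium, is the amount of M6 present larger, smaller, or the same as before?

decreases

Gas moles: reactants 0, products 3 (Δn_gas = +3). Compression shifts the system toward the side with fewer moles of gas — to the left.
The net shift is to the left. M6 is a product, so its amount decreases.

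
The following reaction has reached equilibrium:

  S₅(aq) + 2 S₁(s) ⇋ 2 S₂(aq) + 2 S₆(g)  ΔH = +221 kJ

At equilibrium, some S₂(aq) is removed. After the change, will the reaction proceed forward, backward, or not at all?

right

Removing S₂ (aq), a product, drives the reaction to the right.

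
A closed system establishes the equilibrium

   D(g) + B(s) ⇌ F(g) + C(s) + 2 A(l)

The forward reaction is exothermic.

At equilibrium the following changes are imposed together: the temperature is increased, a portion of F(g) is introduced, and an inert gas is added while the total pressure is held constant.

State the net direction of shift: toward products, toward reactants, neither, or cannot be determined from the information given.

The forward reaction is exothermic. Raising T favours the endothermic direction — shift to the left.
Adding F (g), a product, drives the reaction to the left.
Adding inert gas at constant total pressure expands the volume, scaling every reacting partial pressure by the same factor. Δn_gas = 1 − 1 = 0, so Q is unchanged — no shift.
Only the nonzero effect(s) matter; the net shift is to the left.

left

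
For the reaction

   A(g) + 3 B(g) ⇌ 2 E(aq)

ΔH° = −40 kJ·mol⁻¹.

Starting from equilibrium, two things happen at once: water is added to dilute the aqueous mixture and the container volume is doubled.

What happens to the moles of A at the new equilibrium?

cannot be determined

Dilution lowers every aqueous concentration by the same factor. Δn_aq = 2 − 0 = +2, so the system shifts toward the side with more dissolved moles — to the right.
Gas moles: reactants 4, products 0 (Δn_gas = -4). Expansion shifts the system toward the side with more moles of gas — to the left.
The two effects oppose each other, so the net shift — and hence the change in A — cannot be determined from the given information.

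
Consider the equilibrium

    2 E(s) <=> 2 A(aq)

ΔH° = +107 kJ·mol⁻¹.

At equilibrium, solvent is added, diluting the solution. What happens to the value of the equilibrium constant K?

The equilibrium constant depends only on temperature. This perturbation may move the position of equilibrium, but since T is unchanged, K itself is unchanged.

unchanged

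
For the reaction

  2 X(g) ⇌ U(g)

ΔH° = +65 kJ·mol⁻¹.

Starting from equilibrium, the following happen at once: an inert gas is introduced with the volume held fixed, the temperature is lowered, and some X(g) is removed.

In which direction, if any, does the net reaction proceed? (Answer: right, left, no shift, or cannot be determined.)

At constant volume, adding an inert gas leaves every reacting species' partial pressure unchanged, so Q is unchanged — no shift from this change.
The forward reaction is endothermic. Lowering T favours the exothermic direction — shift to the left.
Removing X (g), a reactant, drives the reaction to the left.
Only the nonzero effect(s) matter; the net shift is to the left.

left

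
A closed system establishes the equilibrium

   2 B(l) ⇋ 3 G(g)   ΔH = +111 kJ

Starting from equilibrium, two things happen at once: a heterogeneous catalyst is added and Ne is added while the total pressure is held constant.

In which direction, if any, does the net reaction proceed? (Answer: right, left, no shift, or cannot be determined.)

right

A catalyst speeds both forward and reverse rates equally; it changes neither Q nor K — no shift from this change.
Adding inert gas at constant total pressure expands the volume and lowers every reacting partial pressure. With Δn_gas = 3 − 0 = +3, Q moves away from K toward the side with fewer gas moles, so the system shifts toward the side with more gas moles — to the right.
Only the nonzero effect(s) matter; the net shift is to the right.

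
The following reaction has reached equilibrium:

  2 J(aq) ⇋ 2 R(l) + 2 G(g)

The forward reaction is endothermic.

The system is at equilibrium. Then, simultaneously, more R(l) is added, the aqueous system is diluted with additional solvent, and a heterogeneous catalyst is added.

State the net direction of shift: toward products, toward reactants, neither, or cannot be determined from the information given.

left

R is a pure liquid; its activity is 1 regardless of amount, so Q is unaffected — no shift from this change.
Dilution lowers every aqueous concentration by the same factor. Δn_aq = 0 − 2 = -2, so the system shifts toward the side with more dissolved moles — to the left.
A catalyst speeds both forward and reverse rates equally; it changes neither Q nor K — no shift from this change.
Only the nonzero effect(s) matter; the net shift is to the left.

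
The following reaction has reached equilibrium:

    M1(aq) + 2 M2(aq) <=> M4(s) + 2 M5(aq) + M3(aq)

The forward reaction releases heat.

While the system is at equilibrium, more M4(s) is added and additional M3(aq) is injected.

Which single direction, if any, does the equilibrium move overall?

left

M4 is a pure solid; its activity is 1 regardless of amount, so Q is unaffected — no shift from this change.
Adding M3 (aq), a product, drives the reaction to the left.
Only the nonzero effect(s) matter; the net shift is to the left.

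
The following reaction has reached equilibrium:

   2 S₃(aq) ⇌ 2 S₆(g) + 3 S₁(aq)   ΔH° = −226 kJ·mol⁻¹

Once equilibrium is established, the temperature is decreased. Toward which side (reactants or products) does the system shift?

The forward reaction is exothermic. Lowering T favours the exothermic direction — shift to the right.

right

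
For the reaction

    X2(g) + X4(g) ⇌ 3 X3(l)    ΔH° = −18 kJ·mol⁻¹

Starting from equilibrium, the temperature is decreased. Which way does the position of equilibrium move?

The forward reaction is exothermic. Lowering T favours the exothermic direction — shift to the right.

right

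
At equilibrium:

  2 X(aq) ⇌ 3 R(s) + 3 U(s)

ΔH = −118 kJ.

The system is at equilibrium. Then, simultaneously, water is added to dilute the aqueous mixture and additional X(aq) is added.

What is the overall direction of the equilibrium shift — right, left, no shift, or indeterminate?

cannot be determined

Dilution lowers every aqueous concentration by the same factor. Δn_aq = 0 − 2 = -2, so the system shifts toward the side with more dissolved moles — to the left.
Adding X (aq), a reactant, drives the reaction to the right.
The individual effects push in opposite directions; without quantitative information the net direction cannot be determined.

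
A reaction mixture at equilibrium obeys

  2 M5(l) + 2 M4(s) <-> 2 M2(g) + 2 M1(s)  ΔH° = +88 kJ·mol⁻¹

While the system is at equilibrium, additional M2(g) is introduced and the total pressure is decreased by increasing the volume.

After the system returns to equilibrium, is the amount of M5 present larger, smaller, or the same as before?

cannot be determined

Adding M2 (g), a product, drives the reaction to the left.
Gas moles: reactants 0, products 2 (Δn_gas = +2). Expansion shifts the system toward the side with more moles of gas — to the right.
The two effects oppose each other, so the net shift — and hence the change in M5 — cannot be determined from the given information.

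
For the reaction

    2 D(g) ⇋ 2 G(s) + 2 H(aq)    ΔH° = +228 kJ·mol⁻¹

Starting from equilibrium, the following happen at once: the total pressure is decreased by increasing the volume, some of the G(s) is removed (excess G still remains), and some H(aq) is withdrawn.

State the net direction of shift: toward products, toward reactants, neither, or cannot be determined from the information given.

cannot be determined

Gas moles: reactants 2, products 0 (Δn_gas = -2). Expansion shifts the system toward the side with more moles of gas — to the left.
G is a pure solid; its activity is 1 regardless of amount, so Q is unaffected — no shift from this change.
Removing H (aq), a product, drives the reaction to the right.
The individual effects push in opposite directions; without quantitative information the net direction cannot be determined.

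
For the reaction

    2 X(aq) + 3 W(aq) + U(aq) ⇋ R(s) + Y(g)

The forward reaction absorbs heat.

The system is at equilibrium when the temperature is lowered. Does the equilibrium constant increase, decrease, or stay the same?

decreases

K depends on temperature via the van 't Hoff relation. The forward reaction is endothermic, so lowering T decreases K.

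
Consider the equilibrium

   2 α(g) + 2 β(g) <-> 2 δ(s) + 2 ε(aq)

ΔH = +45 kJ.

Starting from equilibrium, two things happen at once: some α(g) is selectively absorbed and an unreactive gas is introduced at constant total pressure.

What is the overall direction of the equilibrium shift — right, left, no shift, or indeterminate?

left

Removing α (g), a reactant, drives the reaction to the left.
Adding inert gas at constant total pressure expands the volume and lowers every reacting partial pressure. With Δn_gas = 0 − 4 = -4, Q moves away from K toward the side with fewer gas moles, so the system shifts toward the side with more gas moles — to the left.
All effects act in the same direction — net shift to the left.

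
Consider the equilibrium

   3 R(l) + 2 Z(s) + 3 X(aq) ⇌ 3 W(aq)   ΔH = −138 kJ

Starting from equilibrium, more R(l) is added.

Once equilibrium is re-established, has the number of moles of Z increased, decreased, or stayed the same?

unchanged

R is a pure liquid; its activity is 1 regardless of amount, so Q is unaffected — no shift from this change.
No net shift occurs, so the amount of Z is unchanged.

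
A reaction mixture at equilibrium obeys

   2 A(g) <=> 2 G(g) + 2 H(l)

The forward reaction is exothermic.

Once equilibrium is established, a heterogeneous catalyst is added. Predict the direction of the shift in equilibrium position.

A catalyst speeds both forward and reverse rates equally; it changes neither Q nor K — no shift from this change.

no shift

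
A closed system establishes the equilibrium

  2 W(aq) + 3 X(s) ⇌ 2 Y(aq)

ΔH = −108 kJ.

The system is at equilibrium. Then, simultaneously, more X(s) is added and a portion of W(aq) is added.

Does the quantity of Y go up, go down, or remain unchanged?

X is a pure solid; its activity is 1 regardless of amount, so Q is unaffected — no shift from this change.
Adding W (aq), a reactant, drives the reaction to the right.
The net shift is to the right. Y is a product, so its amount increases.

increases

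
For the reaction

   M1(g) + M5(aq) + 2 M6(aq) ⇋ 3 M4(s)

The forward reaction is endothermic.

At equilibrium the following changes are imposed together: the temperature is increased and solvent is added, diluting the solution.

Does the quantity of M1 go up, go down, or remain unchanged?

cannot be determined

The forward reaction is endothermic. Raising T favours the endothermic direction — shift to the right.
Dilution lowers every aqueous concentration by the same factor. Δn_aq = 0 − 3 = -3, so the system shifts toward the side with more dissolved moles — to the left.
The two effects oppose each other, so the net shift — and hence the change in M1 — cannot be determined from the given information.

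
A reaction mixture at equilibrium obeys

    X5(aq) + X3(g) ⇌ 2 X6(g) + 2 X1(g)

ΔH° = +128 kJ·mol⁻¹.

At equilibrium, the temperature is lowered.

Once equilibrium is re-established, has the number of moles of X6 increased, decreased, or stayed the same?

decreases

The forward reaction is endothermic. Lowering T favours the exothermic direction — shift to the left.
The net shift is to the left. X6 is a product, so its amount decreases.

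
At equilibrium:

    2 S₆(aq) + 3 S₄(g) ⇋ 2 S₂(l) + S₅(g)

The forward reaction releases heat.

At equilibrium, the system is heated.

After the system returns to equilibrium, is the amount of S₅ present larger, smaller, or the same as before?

decreases

The forward reaction is exothermic. Raising T favours the endothermic direction — shift to the left.
The net shift is to the left. S₅ is a product, so its amount decreases.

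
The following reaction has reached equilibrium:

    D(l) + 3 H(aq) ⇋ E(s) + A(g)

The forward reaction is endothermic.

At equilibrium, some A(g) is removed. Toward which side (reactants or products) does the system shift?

Removing A (g), a product, drives the reaction to the right.

right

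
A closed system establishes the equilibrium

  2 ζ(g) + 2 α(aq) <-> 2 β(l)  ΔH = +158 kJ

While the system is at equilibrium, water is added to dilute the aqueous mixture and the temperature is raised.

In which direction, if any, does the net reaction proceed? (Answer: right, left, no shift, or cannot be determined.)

cannot be determined

Dilution lowers every aqueous concentration by the same factor. Δn_aq = 0 − 2 = -2, so the system shifts toward the side with more dissolved moles — to the left.
The forward reaction is endothermic. Raising T favours the endothermic direction — shift to the right.
The individual effects push in opposite directions; without quantitative information the net direction cannot be determined.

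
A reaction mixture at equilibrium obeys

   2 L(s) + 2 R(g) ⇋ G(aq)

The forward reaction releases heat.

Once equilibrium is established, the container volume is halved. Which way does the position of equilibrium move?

right

Gas moles: reactants 2, products 0 (Δn_gas = -2). Compression shifts the system toward the side with fewer moles of gas — to the right.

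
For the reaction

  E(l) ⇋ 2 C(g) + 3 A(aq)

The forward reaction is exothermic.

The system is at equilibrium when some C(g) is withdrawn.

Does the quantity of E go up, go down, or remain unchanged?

decreases

Removing C (g), a product, drives the reaction to the right.
The net shift is to the right. E is a reactant, so its amount decreases.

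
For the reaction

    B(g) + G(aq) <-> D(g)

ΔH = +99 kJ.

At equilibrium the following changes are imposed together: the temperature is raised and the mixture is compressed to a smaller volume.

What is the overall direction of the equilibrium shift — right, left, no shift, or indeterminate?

The forward reaction is endothermic. Raising T favours the endothermic direction — shift to the right.
Gas moles: reactants 1, products 1. Δn_gas = 0, so a volume change leaves Q equal to K — no shift from this change.
Only the nonzero effect(s) matter; the net shift is to the right.

right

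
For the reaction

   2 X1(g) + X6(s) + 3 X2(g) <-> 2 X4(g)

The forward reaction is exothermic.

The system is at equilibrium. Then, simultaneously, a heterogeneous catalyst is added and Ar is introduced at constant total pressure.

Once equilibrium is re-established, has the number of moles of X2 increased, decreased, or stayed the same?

increases

A catalyst speeds both forward and reverse rates equally; it changes neither Q nor K — no shift from this change.
Adding inert gas at constant total pressure expands the volume and lowers every reacting partial pressure. With Δn_gas = 2 − 5 = -3, Q moves away from K toward the side with fewer gas moles, so the system shifts toward the side with more gas moles — to the left.
The net shift is to the left. X2 is a reactant, so its amount increases.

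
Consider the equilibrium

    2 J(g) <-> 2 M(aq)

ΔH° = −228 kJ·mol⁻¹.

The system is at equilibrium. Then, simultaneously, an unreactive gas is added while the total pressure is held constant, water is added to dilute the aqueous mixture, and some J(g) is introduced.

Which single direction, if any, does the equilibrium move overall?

cannot be determined

Adding inert gas at constant total pressure expands the volume and lowers every reacting partial pressure. With Δn_gas = 0 − 2 = -2, Q moves away from K toward the side with fewer gas moles, so the system shifts toward the side with more gas moles — to the left.
Dilution lowers every aqueous concentration by the same factor. Δn_aq = 2 − 0 = +2, so the system shifts toward the side with more dissolved moles — to the right.
Adding J (g), a reactant, drives the reaction to the right.
The individual effects push in opposite directions; without quantitative information the net direction cannot be determined.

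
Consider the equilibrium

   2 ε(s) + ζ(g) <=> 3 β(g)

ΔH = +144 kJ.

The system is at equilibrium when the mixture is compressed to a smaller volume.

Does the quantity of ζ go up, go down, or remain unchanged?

Gas moles: reactants 1, products 3 (Δn_gas = +2). Compression shifts the system toward the side with fewer moles of gas — to the left.
The net shift is to the left. ζ is a reactant, so its amount increases.

increases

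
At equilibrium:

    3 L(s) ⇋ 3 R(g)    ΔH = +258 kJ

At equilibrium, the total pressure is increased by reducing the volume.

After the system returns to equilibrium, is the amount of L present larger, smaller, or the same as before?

Gas moles: reactants 0, products 3 (Δn_gas = +3). Compression shifts the system toward the side with fewer moles of gas — to the left.
The net shift is to the left. L is a reactant, so its amount increases.

increases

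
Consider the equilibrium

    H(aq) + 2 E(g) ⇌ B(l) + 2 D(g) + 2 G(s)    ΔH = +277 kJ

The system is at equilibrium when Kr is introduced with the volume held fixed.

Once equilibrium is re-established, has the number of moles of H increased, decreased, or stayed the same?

At constant volume, adding an inert gas leaves every reacting species' partial pressure unchanged, so Q is unchanged — no shift from this change.
No net shift occurs, so the amount of H is unchanged.

unchanged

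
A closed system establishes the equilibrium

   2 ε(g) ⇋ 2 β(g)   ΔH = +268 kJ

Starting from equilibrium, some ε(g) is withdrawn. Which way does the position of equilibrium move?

Removing ε (g), a reactant, drives the reaction to the left.

left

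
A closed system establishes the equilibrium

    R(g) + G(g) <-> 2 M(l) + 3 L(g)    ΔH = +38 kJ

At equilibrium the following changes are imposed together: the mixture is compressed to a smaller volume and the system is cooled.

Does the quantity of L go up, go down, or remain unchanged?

Gas moles: reactants 2, products 3 (Δn_gas = +1). Compression shifts the system toward the side with fewer moles of gas — to the left.
The forward reaction is endothermic. Lowering T favours the exothermic direction — shift to the left.
The net shift is to the left. L is a product, so its amount decreases.

decreases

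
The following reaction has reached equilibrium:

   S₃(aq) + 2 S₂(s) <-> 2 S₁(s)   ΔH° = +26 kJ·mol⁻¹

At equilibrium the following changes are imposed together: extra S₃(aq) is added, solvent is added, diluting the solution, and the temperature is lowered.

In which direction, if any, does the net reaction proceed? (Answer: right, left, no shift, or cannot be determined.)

Adding S₃ (aq), a reactant, drives the reaction to the right.
Dilution lowers every aqueous concentration by the same factor. Δn_aq = 0 − 1 = -1, so the system shifts toward the side with more dissolved moles — to the left.
The forward reaction is endothermic. Lowering T favours the exothermic direction — shift to the left.
The individual effects push in opposite directions; without quantitative information the net direction cannot be determined.

cannot be determined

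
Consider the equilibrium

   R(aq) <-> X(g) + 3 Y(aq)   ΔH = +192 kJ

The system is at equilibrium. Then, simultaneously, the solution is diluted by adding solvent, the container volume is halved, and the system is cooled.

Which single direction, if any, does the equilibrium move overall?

cannot be determined

Dilution lowers every aqueous concentration by the same factor. Δn_aq = 3 − 1 = +2, so the system shifts toward the side with more dissolved moles — to the right.
Gas moles: reactants 0, products 1 (Δn_gas = +1). Compression shifts the system toward the side with fewer moles of gas — to the left.
The forward reaction is endothermic. Lowering T favours the exothermic direction — shift to the left.
The individual effects push in opposite directions; without quantitative information the net direction cannot be determined.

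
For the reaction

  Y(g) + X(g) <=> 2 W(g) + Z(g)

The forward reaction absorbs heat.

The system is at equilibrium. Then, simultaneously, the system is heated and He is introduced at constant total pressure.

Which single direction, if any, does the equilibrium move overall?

right

The forward reaction is endothermic. Raising T favours the endothermic direction — shift to the right.
Adding inert gas at constant total pressure expands the volume and lowers every reacting partial pressure. With Δn_gas = 3 − 2 = +1, Q moves away from K toward the side with fewer gas moles, so the system shifts toward the side with more gas moles — to the right.
All effects act in the same direction — net shift to the right.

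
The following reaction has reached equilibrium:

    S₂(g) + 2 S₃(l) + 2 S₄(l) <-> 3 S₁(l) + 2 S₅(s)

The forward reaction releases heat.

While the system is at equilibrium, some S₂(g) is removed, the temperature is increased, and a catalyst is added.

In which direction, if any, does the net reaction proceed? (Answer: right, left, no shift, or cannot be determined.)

Removing S₂ (g), a reactant, drives the reaction to the left.
The forward reaction is exothermic. Raising T favours the endothermic direction — shift to the left.
A catalyst speeds both forward and reverse rates equally; it changes neither Q nor K — no shift from this change.
Only the nonzero effect(s) matter; the net shift is to the left.

left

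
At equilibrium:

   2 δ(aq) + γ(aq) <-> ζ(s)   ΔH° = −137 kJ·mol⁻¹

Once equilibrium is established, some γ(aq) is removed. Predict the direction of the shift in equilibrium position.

Removing γ (aq), a reactant, drives the reaction to the left.

left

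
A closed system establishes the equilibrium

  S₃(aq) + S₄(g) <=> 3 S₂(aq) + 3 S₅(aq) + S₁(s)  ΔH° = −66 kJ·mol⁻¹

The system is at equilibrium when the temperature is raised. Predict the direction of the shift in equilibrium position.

The forward reaction is exothermic. Raising T favours the endothermic direction — shift to the left.

left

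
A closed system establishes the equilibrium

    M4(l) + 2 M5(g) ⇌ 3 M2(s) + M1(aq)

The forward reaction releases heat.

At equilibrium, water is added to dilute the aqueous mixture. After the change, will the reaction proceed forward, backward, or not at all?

Dilution lowers every aqueous concentration by the same factor. Δn_aq = 1 − 0 = +1, so the system shifts toward the side with more dissolved moles — to the right.

right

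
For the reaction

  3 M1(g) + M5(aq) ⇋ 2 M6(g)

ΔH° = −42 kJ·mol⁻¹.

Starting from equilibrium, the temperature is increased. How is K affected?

decreases

K depends on temperature via the van 't Hoff relation. The forward reaction is exothermic, so raising T decreases K.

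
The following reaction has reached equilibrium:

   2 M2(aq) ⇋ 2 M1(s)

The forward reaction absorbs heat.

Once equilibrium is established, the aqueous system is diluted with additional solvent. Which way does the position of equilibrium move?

left

Dilution lowers every aqueous concentration by the same factor. Δn_aq = 0 − 2 = -2, so the system shifts toward the side with more dissolved moles — to the left.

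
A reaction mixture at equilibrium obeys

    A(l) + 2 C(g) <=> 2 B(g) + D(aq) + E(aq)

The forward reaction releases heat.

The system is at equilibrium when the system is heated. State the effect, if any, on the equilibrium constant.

decreases

K depends on temperature via the van 't Hoff relation. The forward reaction is exothermic, so raising T decreases K.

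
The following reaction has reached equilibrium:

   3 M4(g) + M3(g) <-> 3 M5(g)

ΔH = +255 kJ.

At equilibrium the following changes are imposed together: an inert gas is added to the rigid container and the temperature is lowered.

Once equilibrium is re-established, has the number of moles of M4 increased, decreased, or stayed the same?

At constant volume, adding an inert gas leaves every reacting species' partial pressure unchanged, so Q is unchanged — no shift from this change.
The forward reaction is endothermic. Lowering T favours the exothermic direction — shift to the left.
The net shift is to the left. M4 is a reactant, so its amount increases.

increases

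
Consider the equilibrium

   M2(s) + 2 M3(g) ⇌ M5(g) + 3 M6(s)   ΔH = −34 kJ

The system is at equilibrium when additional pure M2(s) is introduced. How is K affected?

unchanged

The equilibrium constant depends only on temperature. This perturbation changes neither the position of equilibrium nor K.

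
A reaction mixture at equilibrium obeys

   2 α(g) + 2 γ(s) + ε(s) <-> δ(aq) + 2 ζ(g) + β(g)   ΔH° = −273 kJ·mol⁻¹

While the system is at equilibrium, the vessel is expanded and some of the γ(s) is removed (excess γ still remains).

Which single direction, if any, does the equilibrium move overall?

right

Gas moles: reactants 2, products 3 (Δn_gas = +1). Expansion shifts the system toward the side with more moles of gas — to the right.
γ is a pure solid; its activity is 1 regardless of amount, so Q is unaffected — no shift from this change.
Only the nonzero effect(s) matter; the net shift is to the right.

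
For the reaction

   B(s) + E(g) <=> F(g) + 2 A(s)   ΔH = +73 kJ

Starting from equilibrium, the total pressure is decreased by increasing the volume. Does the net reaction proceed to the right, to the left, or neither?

no shift

Gas moles: reactants 1, products 1. Δn_gas = 0, so a volume change leaves Q equal to K — no shift from this change.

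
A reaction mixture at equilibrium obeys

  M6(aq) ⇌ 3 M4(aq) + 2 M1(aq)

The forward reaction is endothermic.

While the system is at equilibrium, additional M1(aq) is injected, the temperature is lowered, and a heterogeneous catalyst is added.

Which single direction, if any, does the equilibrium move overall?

Adding M1 (aq), a product, drives the reaction to the left.
The forward reaction is endothermic. Lowering T favours the exothermic direction — shift to the left.
A catalyst speeds both forward and reverse rates equally; it changes neither Q nor K — no shift from this change.
Only the nonzero effect(s) matter; the net shift is to the left.

left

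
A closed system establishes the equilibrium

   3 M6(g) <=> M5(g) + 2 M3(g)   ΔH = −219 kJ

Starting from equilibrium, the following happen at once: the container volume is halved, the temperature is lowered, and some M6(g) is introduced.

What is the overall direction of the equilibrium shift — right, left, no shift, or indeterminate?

right

Gas moles: reactants 3, products 3. Δn_gas = 0, so a volume change leaves Q equal to K — no shift from this change.
The forward reaction is exothermic. Lowering T favours the exothermic direction — shift to the right.
Adding M6 (g), a reactant, drives the reaction to the right.
Only the nonzero effect(s) matter; the net shift is to the right.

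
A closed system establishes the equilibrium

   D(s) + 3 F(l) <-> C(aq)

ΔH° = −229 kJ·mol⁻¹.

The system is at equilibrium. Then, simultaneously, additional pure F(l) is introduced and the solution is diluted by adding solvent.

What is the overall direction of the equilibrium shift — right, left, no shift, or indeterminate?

right

F is a pure liquid; its activity is 1 regardless of amount, so Q is unaffected — no shift from this change.
Dilution lowers every aqueous concentration by the same factor. Δn_aq = 1 − 0 = +1, so the system shifts toward the side with more dissolved moles — to the right.
Only the nonzero effect(s) matter; the net shift is to the right.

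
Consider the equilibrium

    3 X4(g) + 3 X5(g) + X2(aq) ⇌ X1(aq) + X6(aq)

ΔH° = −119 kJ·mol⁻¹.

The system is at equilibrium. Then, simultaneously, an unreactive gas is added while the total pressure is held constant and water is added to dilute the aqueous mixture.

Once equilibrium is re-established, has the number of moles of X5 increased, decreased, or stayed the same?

cannot be determined

Adding inert gas at constant total pressure expands the volume and lowers every reacting partial pressure. With Δn_gas = 0 − 6 = -6, Q moves away from K toward the side with fewer gas moles, so the system shifts toward the side with more gas moles — to the left.
Dilution lowers every aqueous concentration by the same factor. Δn_aq = 2 − 1 = +1, so the system shifts toward the side with more dissolved moles — to the right.
The two effects oppose each other, so the net shift — and hence the change in X5 — cannot be determined from the given information.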